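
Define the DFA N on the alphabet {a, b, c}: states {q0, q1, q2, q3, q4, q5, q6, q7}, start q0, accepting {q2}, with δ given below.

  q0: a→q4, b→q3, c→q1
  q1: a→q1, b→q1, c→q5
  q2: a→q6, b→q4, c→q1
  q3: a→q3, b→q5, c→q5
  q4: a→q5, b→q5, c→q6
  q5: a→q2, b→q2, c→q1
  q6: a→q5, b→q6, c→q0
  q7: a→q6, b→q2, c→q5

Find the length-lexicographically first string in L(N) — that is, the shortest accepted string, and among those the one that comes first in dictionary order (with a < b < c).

A breadth-first search from q0 reaches an accepting state first via the path q0 → q4 → q5 → q2 on input aaa.
No string of length < 3 is accepted (BFS exhausts all shorter strings without reaching an accepting state), and aaa is the lexicographically least accepting string of length 3.

aaa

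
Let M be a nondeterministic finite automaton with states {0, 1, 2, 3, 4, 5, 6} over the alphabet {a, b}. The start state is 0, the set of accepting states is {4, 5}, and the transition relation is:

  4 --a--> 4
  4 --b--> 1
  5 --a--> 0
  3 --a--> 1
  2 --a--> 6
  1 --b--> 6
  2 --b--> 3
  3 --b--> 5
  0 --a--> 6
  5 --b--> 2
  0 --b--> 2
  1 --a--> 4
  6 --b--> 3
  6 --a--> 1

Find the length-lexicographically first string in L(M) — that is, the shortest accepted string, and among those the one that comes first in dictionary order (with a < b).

A breadth-first search from 0 reaches an accepting state first via the path 0 → 6 → 1 → 4 on input aaa.
No string of length < 3 is accepted (BFS exhausts all shorter strings without reaching an accepting state), and aaa is the lexicographically least accepting string of length 3.

aaa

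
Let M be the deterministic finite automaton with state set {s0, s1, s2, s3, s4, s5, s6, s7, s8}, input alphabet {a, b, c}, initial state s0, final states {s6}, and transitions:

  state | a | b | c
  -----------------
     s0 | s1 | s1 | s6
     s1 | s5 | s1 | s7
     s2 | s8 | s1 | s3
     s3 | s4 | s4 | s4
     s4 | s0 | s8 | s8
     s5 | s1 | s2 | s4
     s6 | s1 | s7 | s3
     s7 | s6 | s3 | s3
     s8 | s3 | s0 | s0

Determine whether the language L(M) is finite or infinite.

infinite

State s1 is reachable from the start and can reach an accepting state, and it lies on the cycle s1 → s1.
Traversing that cycle any number of times yields accepted strings of unbounded length, so the language is infinite.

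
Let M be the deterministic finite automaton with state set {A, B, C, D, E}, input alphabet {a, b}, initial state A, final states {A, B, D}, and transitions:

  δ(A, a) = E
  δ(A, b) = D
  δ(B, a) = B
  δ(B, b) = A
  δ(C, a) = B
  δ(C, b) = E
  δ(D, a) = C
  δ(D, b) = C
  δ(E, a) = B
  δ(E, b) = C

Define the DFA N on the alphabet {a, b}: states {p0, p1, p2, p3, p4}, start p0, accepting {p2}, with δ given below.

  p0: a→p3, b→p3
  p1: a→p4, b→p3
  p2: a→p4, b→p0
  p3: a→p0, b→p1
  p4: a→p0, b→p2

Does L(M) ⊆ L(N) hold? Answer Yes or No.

The empty string ε is in L(M) but not in L(N).
So L(M) ⊄ L(N).

No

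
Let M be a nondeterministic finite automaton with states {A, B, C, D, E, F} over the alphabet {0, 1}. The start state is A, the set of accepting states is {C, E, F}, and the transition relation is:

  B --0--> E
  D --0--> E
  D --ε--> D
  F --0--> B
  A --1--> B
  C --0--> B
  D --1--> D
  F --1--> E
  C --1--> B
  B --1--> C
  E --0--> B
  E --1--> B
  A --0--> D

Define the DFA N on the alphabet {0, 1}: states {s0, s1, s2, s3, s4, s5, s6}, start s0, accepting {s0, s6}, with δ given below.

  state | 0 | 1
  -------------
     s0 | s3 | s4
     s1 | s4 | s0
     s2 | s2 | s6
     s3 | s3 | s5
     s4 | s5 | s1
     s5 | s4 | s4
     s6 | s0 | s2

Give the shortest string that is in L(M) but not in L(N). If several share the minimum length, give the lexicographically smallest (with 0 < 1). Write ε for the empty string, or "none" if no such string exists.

The string 00 is accepted by M but not by N.
No shorter string lies in the difference, and 00 is the lexicographically first length-2 string in L(M) \ L(N).

00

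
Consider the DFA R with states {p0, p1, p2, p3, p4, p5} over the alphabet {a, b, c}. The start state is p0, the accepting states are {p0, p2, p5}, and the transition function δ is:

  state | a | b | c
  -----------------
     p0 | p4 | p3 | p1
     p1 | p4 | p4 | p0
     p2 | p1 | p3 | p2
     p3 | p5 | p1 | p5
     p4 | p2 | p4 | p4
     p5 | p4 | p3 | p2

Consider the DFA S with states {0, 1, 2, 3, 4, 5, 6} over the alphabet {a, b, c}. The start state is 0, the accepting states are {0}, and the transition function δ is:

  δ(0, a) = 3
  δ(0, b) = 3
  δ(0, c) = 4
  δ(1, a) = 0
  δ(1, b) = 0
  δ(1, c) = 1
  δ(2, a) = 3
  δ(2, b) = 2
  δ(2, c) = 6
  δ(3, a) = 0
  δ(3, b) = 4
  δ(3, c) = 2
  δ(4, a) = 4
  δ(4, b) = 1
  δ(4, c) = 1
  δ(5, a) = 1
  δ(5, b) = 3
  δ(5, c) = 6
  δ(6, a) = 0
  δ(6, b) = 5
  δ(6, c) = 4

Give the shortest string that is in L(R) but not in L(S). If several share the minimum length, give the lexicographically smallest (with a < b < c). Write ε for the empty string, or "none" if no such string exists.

The string bc is accepted by R but not by S.
No shorter string lies in the difference, and bc is the lexicographically first length-2 string in L(R) \ L(S).

bc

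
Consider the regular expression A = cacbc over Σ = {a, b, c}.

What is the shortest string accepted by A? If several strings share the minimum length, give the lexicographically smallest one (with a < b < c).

cacbc

By inspection of the expression, no string of length less than 5 matches, and cacbc is the lexicographically first match of length 5.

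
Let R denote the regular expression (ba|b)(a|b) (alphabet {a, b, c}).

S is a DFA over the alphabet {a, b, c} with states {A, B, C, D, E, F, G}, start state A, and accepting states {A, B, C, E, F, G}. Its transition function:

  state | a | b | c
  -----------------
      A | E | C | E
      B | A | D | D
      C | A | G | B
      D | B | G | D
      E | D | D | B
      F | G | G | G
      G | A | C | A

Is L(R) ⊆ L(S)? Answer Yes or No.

Converting the expression R to a DFA (subset construction, then merging equivalent states) gives the minimal DFA with states {r0, r1, r2, r3, r4}, start state r0, accepting states {r3, r4} and transitions r0: a→r1, b→r2, c→r1; r1: a→r1, b→r1, c→r1; r2: a→r3, b→r4, c→r1; r3: a→r4, b→r4, c→r1; r4: a→r1, b→r1, c→r1.
Exploring the product automaton R × S from the start pair (r0, A), following both machines on each input symbol, reaches 12 state pairs: (r0, A), (r1, E), (r2, C), (r1, D), (r1, B), (r3, A), (r4, G), (r1, G), (r1, A), (r4, E), (r4, C), (r1, C).
R accepts in {r3, r4} and S accepts in {A, B, C, E, F, G}. The reachable pairs whose R-component is accepting are (r3, A), (r4, G), (r4, E), (r4, C); in each of them the S-component is accepting too, so the product for L(R) \ L(S) (R-component accepting, S-component rejecting) has no reachable accepting pair and the difference is empty.
Hence every string in L(R) is also in L(S).

Yes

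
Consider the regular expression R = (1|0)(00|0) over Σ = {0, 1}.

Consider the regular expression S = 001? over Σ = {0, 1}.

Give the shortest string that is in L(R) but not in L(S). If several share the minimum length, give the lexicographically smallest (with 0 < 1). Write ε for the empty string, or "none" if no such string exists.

The string 10 is accepted by R but not by S.
No shorter string lies in the difference, and 10 is the lexicographically first length-2 string in L(R) \ L(S).

10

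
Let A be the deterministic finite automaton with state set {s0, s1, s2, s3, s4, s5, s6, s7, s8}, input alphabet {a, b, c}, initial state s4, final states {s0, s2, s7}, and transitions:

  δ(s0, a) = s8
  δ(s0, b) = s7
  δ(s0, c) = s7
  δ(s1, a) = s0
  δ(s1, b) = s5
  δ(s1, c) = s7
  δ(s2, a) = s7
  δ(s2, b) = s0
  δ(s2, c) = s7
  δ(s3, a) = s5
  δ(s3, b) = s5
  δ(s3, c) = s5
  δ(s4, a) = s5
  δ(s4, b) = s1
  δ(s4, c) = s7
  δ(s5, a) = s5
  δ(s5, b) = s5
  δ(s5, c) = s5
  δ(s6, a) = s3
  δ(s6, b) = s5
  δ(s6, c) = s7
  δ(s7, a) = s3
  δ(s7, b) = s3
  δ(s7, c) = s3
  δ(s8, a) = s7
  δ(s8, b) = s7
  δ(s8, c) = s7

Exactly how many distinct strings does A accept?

8

The useful subgraph on states {s0, s1, s4, s7, s8} is acyclic, so L(A) is finite; the longest accepting path visits 5 useful states, giving maximum string length 4.
Counting accepting paths from s4 by length: 1 of length 1, 2 of length 2, 2 of length 3, 3 of length 4. Total 8.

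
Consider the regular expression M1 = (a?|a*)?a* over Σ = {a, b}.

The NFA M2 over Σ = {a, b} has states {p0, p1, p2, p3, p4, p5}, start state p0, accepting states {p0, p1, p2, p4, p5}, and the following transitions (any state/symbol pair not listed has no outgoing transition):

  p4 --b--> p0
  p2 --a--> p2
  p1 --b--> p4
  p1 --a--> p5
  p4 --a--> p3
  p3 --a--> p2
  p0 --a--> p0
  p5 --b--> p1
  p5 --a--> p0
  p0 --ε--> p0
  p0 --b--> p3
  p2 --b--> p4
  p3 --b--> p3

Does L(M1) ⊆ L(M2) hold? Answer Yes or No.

Converting the expression M1 to a DFA (subset construction, then merging equivalent states) gives the minimal DFA with states {r0, r1}, start state r0, accepting states {r0} and transitions r0: a→r0, b→r1; r1: a→r1, b→r1.
Exploring the product automaton M1 × M2 from the start pair (r0, p0), following both machines on each input symbol, reaches 5 state pairs: (r0, p0), (r1, p3), (r1, p2), (r1, p4), (r1, p0).
M1 accepts in {r0} and M2 accepts in {p0, p1, p2, p4, p5}. The reachable pairs whose M1-component is accepting are (r0, p0); in each of them the M2-component is accepting too, so the product for L(M1) \ L(M2) (M1-component accepting, M2-component rejecting) has no reachable accepting pair and the difference is empty.
Hence every string in L(M1) is also in L(M2).

Yes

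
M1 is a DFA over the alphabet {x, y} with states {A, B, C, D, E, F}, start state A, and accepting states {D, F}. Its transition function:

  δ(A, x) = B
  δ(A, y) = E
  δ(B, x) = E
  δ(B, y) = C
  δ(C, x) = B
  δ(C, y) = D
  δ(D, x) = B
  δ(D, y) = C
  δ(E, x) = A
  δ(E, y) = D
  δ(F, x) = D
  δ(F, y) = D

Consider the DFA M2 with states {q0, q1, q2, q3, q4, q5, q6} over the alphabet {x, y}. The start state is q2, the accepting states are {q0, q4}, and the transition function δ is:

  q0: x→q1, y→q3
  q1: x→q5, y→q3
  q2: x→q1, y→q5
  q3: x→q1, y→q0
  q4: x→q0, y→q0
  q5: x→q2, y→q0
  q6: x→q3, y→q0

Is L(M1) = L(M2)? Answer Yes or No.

Yes

Exploring the product automaton M1 × M2 from the start pair (A, q2), following both machines on each input symbol, reaches 5 state pairs: (A, q2), (B, q1), (E, q5), (C, q3), (D, q0).
M1 accepts in {D, F} and M2 accepts in {q0, q4}. In every reachable pair the two components are either both accepting — (D, q0) — or both non-accepting, so no string is accepted by exactly one of the machines: L(M1) \ L(M2) and L(M2) \ L(M1) are both empty.
Hence every string is accepted by M1 iff it is accepted by M2, and the two languages coincide.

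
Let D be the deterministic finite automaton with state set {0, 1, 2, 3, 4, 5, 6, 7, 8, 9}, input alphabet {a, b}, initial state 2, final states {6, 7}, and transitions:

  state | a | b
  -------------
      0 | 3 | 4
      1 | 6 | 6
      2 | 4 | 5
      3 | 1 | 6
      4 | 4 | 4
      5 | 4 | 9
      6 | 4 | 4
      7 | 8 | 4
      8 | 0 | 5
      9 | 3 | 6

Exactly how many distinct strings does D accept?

4

The useful subgraph on states {1, 2, 3, 5, 6, 9} is acyclic, so L(D) is finite; the longest accepting path visits 6 useful states, giving maximum string length 5.
Counting accepting paths from 2 by length: 1 of length 3, 1 of length 4, 2 of length 5. Total 4.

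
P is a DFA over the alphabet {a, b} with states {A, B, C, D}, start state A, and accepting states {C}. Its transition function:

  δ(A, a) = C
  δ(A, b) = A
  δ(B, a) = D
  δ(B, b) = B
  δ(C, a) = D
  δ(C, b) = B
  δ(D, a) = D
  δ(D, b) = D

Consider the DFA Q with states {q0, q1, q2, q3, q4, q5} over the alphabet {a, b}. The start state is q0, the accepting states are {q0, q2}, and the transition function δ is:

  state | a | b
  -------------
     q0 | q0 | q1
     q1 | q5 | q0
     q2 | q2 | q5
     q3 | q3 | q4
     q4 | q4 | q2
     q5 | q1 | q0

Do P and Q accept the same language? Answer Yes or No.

No

The string ba is accepted by P but rejected by Q.
So L(P) ≠ L(Q).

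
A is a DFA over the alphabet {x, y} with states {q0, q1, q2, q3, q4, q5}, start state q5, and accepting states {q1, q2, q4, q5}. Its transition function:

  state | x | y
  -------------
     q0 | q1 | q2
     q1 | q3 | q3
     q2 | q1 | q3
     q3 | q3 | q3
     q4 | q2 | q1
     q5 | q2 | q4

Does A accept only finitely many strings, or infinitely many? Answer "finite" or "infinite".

finite

The useful states (reachable from q5 and able to reach an accepting state) are {q1, q2, q4, q5}.
Restricted to these states the transition graph has no cycle, so every accepting path has bounded length and L is finite.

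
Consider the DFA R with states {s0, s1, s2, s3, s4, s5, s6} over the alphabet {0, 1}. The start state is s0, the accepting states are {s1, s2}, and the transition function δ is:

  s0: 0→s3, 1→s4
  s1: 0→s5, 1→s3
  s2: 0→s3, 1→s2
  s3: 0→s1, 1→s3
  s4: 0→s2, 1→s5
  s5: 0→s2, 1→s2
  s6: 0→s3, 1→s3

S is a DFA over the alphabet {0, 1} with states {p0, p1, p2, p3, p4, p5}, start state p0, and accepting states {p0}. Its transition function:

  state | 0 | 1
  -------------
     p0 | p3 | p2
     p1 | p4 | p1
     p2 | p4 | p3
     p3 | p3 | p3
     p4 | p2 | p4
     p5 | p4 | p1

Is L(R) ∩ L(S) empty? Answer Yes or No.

Yes

Exploring the product automaton R × S from the start pair (s0, p0), following both machines on each input symbol, reaches 14 state pairs: (s0, p0), (s3, p3), (s4, p2), (s1, p3), (s2, p4), (s5, p3), (s3, p2), (s2, p3), (s1, p4), (s5, p2), (s3, p4), (s1, p2), (s5, p4), (s2, p2).
R accepts in {s1, s2} and S accepts in {p0}; no reachable pair has both components accepting, so no string drives both machines to acceptance simultaneously and L(R) ∩ L(S) = ∅.
So no string is accepted by both, and the intersection is empty.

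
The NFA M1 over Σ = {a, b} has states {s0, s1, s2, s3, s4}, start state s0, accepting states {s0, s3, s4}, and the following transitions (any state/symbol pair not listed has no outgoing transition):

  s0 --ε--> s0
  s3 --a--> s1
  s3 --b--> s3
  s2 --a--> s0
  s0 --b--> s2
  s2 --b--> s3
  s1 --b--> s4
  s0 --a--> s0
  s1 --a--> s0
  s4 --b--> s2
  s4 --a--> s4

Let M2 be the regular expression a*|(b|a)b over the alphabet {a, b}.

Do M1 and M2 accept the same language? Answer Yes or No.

No

The string ba is accepted by M1 but rejected by M2.
So L(M1) ≠ L(M2).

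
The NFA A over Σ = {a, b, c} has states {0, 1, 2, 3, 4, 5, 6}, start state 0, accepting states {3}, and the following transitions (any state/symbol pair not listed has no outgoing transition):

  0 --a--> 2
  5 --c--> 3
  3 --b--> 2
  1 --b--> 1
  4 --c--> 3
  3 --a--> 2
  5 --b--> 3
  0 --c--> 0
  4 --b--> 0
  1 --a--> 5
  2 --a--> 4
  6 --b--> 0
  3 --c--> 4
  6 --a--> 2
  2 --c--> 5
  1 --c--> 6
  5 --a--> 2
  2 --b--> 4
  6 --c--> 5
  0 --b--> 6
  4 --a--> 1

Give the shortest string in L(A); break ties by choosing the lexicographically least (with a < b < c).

A breadth-first search from 0 reaches an accepting state first via the path 0 → 2 → 4 → 3 on input aac.
No string of length < 3 is accepted (BFS exhausts all shorter strings without reaching an accepting state), and aac is the lexicographically least accepting string of length 3.

aac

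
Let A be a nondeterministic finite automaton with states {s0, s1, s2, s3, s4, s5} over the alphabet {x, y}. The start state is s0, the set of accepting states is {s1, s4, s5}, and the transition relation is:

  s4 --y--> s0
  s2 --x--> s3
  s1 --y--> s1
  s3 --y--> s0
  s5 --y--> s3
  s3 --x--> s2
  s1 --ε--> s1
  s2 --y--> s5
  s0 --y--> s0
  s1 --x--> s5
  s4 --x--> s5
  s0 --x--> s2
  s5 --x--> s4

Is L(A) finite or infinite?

State s0 is reachable from the start and can reach an accepting state, and it lies on the cycle s0 → s0.
Traversing that cycle any number of times yields accepted strings of unbounded length, so the language is infinite.

infinite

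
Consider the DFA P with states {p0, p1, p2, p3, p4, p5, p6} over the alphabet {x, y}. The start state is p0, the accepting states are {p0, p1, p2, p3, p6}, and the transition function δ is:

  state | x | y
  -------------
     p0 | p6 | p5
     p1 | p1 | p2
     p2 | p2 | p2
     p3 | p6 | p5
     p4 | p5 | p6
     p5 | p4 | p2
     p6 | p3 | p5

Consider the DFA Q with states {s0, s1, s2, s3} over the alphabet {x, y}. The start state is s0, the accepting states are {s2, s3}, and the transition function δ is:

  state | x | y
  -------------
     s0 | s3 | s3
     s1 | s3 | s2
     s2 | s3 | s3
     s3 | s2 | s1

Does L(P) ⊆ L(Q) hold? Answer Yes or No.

The empty string ε is in L(P) but not in L(Q).
So L(P) ⊄ L(Q).

No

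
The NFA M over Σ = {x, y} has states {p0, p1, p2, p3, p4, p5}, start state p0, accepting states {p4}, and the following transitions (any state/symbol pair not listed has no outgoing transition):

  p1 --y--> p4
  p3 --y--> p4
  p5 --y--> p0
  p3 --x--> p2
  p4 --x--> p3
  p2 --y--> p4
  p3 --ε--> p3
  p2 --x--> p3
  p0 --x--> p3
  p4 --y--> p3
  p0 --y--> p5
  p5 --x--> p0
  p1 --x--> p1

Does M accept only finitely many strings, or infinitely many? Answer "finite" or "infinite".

infinite

State p3 is reachable from the start and can reach an accepting state, and it lies on the cycle p3 → p2 → p3.
Traversing that cycle any number of times yields accepted strings of unbounded length, so the language is infinite.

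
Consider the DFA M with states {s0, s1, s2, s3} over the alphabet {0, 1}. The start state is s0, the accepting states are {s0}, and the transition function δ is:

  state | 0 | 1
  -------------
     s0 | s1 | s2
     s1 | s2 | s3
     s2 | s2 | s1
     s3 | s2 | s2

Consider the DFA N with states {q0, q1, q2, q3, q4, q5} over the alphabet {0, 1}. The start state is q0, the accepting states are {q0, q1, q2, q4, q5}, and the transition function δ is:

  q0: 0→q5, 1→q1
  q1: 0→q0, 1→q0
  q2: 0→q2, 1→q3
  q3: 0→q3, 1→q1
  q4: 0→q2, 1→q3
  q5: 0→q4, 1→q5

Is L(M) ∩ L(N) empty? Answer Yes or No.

No

The empty string ε is accepted by both M and N.
Hence L(M) ∩ L(N) ≠ ∅.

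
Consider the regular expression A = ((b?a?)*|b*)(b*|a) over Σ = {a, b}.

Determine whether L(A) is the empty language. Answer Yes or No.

No

The empty string ε matches the expression, so it belongs to L(A).
Since L(A) contains at least one string, it is not empty.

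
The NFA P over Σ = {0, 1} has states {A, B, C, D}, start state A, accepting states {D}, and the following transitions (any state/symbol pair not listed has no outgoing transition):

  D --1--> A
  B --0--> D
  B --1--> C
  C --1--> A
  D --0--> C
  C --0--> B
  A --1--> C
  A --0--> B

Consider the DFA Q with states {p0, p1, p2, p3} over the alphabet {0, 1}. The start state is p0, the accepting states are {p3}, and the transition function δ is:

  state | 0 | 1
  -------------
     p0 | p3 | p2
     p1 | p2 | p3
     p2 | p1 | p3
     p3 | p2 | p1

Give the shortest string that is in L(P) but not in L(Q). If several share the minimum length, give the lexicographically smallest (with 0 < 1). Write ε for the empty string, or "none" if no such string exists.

00

The string 00 is accepted by P but not by Q.
No shorter string lies in the difference, and 00 is the lexicographically first length-2 string in L(P) \ L(Q).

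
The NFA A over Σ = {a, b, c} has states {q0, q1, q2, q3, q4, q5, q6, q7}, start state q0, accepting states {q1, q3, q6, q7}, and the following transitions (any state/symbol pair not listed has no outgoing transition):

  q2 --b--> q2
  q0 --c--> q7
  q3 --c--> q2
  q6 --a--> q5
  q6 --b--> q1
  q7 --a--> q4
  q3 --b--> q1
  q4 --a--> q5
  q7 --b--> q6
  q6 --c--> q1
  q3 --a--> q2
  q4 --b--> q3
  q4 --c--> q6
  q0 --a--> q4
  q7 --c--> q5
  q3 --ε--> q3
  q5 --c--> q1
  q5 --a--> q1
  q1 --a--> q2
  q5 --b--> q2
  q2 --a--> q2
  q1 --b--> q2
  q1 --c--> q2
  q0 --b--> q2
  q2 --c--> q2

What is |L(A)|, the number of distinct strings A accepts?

26

The useful subgraph on states {q0, q1, q3, q4, q5, q6, q7} is acyclic, so L(A) is finite; the longest accepting path visits 6 useful states, giving maximum string length 5.
Counting accepting paths from q0 by length: 1 of length 1, 3 of length 2, 11 of length 3, 9 of length 4, 2 of length 5. Total 26.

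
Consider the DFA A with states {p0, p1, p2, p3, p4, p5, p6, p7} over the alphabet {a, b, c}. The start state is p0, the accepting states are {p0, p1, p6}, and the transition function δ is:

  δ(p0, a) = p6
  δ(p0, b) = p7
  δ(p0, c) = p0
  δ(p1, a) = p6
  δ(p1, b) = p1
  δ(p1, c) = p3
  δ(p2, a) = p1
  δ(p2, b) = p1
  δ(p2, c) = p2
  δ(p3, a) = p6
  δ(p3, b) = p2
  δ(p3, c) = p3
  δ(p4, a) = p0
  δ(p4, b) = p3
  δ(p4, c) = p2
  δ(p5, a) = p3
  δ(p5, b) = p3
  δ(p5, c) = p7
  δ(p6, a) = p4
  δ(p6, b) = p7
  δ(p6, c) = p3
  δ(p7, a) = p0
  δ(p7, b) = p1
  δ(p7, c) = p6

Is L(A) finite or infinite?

infinite

State p0 is reachable from the start and can reach an accepting state, and it lies on the cycle p0 → p0.
Traversing that cycle any number of times yields accepted strings of unbounded length, so the language is infinite.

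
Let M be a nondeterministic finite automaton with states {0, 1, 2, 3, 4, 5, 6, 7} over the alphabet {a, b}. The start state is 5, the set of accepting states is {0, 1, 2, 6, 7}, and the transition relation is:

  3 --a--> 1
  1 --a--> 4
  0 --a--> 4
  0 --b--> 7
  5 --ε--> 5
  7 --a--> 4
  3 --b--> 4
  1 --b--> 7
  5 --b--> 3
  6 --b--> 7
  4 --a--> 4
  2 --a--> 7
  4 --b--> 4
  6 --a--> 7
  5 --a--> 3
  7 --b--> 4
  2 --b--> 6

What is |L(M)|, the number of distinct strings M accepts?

The useful subgraph on states {1, 3, 5, 7} is acyclic, so L(M) is finite; the longest accepting path visits 4 useful states, giving maximum string length 3.
Counting accepting paths from 5 by length: 2 of length 2, 2 of length 3. Total 4.

4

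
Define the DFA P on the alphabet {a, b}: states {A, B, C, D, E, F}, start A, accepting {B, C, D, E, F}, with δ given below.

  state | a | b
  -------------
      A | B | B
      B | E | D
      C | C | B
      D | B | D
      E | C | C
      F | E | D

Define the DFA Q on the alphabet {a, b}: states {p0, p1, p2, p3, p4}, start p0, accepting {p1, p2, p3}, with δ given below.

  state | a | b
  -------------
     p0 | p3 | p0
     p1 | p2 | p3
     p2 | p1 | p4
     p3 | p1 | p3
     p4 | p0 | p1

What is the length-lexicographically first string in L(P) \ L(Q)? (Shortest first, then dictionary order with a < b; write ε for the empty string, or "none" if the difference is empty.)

The string b is accepted by P but not by Q.
No shorter string lies in the difference, and b is the lexicographically first length-1 string in L(P) \ L(Q).

b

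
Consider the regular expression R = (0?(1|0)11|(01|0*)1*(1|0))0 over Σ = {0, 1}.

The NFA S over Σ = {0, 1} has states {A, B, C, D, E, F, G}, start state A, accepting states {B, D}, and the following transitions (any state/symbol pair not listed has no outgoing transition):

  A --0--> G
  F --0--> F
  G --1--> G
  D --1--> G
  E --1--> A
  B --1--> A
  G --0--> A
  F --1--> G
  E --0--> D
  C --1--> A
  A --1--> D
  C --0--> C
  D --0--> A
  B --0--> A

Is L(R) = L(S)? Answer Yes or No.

The string 00 is accepted by R but rejected by S.
So L(R) ≠ L(S).

No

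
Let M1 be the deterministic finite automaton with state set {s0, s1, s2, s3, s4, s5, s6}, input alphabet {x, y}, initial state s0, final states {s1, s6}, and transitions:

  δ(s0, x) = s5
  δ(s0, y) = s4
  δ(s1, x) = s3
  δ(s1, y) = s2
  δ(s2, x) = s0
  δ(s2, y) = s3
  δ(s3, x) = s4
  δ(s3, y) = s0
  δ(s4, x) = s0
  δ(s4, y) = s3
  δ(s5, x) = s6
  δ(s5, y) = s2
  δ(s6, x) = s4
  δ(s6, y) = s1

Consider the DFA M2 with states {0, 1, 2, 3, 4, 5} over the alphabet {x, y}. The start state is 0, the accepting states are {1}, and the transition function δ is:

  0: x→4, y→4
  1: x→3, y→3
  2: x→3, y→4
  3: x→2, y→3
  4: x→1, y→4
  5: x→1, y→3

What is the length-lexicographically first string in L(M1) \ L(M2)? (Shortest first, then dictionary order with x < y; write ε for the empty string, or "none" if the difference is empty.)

The string xxy is accepted by M1 but not by M2.
No shorter string lies in the difference, and xxy is the lexicographically first length-3 string in L(M1) \ L(M2).

xxy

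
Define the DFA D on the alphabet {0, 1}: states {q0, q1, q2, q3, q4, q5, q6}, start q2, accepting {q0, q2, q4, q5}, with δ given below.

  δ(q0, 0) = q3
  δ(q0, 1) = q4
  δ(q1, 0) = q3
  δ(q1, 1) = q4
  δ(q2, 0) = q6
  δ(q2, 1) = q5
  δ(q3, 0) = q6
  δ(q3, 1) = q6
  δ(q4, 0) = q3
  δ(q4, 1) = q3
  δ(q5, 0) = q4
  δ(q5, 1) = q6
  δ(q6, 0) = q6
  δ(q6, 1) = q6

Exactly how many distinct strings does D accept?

The useful subgraph on states {q2, q4, q5} is acyclic, so L(D) is finite; the longest accepting path visits 3 useful states, giving maximum string length 2.
Counting accepting paths from q2 by length: 1 of length 0, 1 of length 1, 1 of length 2. Total 3.

3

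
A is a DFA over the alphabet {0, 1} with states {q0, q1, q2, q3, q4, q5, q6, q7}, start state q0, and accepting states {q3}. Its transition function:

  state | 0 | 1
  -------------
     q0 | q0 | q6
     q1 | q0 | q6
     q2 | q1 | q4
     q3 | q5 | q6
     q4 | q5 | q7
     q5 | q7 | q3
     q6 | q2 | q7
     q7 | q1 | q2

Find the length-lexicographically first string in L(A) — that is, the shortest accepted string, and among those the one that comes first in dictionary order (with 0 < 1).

A breadth-first search from q0 reaches an accepting state first via the path q0 → q6 → q2 → q4 → q5 → q3 on input 10101.
No string of length < 5 is accepted (BFS exhausts all shorter strings without reaching an accepting state), and 10101 is the lexicographically least accepting string of length 5.

10101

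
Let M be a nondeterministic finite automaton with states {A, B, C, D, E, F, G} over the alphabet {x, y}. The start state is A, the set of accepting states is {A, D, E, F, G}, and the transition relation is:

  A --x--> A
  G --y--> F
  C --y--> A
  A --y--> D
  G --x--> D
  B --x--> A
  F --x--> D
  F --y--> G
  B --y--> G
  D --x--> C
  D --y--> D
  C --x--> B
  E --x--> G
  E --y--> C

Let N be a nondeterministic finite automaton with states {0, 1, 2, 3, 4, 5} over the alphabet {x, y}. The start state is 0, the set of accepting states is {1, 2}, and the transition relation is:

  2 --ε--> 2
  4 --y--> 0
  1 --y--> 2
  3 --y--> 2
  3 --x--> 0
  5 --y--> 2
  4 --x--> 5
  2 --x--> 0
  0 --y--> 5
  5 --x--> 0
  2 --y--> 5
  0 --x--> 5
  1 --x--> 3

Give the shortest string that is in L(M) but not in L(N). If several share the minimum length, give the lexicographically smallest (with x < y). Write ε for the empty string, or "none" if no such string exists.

The empty string ε is accepted by M but not by N.
Since ε is the unique shortest string, it is the required witness.

ε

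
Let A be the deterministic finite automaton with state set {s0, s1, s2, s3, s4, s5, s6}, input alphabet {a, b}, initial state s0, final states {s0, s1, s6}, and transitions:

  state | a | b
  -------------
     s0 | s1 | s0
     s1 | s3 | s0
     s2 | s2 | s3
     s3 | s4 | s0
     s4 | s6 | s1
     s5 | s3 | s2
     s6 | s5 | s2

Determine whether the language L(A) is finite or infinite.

State s0 is reachable from the start and can reach an accepting state, and it lies on the cycle s0 → s0.
Traversing that cycle any number of times yields accepted strings of unbounded length, so the language is infinite.

infinite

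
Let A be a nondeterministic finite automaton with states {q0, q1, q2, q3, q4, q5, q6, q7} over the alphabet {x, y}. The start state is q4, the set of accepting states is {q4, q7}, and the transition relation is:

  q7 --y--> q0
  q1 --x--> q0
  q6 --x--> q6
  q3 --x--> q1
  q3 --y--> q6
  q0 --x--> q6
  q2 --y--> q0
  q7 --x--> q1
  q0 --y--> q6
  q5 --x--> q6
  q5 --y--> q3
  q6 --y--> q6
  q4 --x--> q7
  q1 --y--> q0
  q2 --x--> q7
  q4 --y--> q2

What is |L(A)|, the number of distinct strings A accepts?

3

The useful subgraph on states {q2, q4, q7} is acyclic, so L(A) is finite; the longest accepting path visits 3 useful states, giving maximum string length 2.
Counting accepting paths from q4 by length: 1 of length 0, 1 of length 1, 1 of length 2. Total 3.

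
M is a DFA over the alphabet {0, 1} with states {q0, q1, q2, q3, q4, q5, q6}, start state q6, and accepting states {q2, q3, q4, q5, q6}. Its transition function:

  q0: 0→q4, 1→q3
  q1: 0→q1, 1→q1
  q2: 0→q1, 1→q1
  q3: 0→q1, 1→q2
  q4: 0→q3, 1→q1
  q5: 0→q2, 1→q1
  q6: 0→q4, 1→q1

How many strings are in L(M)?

4

The useful subgraph on states {q2, q3, q4, q6} is acyclic, so L(M) is finite; the longest accepting path visits 4 useful states, giving maximum string length 3.
Counting accepting paths from q6 by length: 1 of length 0, 1 of length 1, 1 of length 2, 1 of length 3. Total 4.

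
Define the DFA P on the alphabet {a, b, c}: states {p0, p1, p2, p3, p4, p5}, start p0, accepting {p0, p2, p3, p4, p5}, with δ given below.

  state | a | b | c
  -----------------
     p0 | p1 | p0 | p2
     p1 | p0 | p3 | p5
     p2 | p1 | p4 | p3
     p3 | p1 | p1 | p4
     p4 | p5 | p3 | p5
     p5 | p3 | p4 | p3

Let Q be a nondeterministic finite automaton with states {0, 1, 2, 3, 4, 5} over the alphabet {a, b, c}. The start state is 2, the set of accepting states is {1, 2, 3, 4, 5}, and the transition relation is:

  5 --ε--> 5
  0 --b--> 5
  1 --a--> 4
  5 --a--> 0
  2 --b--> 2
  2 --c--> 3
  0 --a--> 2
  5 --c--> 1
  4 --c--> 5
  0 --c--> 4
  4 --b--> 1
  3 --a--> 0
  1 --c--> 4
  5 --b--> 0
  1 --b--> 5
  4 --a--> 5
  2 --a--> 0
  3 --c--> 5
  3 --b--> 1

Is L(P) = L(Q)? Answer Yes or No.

Exploring the product automaton P × Q from the start pair (p0, 2), following both machines on each input symbol, reaches 6 state pairs: (p0, 2), (p1, 0), (p2, 3), (p3, 5), (p5, 4), (p4, 1).
P accepts in {p0, p2, p3, p4, p5} and Q accepts in {1, 2, 3, 4, 5}. In every reachable pair the two components are either both accepting — (p0, 2), (p2, 3), (p3, 5), (p5, 4), (p4, 1) — or both non-accepting, so no string is accepted by exactly one of the machines: L(P) \ L(Q) and L(Q) \ L(P) are both empty.
Hence every string is accepted by P iff it is accepted by Q, and the two languages coincide.

Yes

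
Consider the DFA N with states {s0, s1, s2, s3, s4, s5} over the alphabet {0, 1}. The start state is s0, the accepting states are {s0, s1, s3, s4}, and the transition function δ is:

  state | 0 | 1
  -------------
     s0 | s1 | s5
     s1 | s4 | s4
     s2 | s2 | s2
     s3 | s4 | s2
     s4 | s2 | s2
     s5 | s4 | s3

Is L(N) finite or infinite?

finite

The useful states (reachable from s0 and able to reach an accepting state) are {s0, s1, s3, s4, s5}.
Restricted to these states the transition graph has no cycle, so every accepting path has bounded length and L is finite.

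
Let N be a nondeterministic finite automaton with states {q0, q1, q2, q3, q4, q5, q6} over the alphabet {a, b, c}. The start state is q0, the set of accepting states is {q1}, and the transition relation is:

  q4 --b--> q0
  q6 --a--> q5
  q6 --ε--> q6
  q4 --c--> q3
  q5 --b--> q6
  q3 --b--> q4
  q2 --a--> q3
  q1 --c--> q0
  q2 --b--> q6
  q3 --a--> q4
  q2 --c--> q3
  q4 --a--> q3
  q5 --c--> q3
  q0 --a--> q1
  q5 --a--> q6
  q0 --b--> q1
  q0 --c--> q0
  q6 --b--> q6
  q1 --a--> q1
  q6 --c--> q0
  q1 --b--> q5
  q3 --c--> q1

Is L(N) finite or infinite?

State q0 is reachable from the start and can reach an accepting state, and it lies on the cycle q0 → q0.
Traversing that cycle any number of times yields accepted strings of unbounded length, so the language is infinite.

infinite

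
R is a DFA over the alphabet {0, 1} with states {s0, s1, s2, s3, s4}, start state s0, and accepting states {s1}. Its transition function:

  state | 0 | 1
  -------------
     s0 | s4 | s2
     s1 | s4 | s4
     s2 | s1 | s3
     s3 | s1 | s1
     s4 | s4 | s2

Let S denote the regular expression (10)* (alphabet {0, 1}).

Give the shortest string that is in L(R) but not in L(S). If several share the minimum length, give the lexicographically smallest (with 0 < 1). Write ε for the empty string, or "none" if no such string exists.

The string 010 is accepted by R but not by S.
No shorter string lies in the difference, and 010 is the lexicographically first length-3 string in L(R) \ L(S).

010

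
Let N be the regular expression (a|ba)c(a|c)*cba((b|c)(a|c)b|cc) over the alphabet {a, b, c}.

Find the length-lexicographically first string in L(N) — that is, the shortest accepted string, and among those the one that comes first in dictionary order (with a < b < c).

accbacc

By inspection of the expression, no string of length less than 7 matches, and accbacc is the lexicographically first match of length 7.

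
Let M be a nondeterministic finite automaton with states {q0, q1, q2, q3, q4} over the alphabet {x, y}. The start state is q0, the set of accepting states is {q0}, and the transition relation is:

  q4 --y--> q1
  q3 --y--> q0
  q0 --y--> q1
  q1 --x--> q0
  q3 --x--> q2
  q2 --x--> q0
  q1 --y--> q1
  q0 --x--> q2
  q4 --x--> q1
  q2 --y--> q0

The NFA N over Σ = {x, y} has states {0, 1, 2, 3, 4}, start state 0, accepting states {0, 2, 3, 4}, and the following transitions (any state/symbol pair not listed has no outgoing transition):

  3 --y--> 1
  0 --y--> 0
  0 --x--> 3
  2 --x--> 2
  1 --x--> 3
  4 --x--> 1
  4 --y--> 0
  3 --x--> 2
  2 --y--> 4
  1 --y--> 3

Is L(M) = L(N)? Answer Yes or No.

No

The string xy is accepted by M but rejected by N.
So L(M) ≠ L(N).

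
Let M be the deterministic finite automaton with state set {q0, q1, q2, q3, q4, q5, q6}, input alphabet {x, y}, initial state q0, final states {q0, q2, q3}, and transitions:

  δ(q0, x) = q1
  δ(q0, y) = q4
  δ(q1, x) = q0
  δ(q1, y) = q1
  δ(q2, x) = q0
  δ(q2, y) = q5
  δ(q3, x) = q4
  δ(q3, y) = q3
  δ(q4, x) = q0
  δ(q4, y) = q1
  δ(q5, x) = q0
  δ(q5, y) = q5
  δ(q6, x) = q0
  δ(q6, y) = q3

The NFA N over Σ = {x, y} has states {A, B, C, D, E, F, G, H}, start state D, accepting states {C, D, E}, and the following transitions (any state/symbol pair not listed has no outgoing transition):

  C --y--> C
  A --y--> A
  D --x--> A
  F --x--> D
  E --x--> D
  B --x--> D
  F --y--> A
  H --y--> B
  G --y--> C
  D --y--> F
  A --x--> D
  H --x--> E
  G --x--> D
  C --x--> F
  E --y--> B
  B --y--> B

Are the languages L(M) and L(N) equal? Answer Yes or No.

Yes

Exploring the product automaton M × N from the start pair (q0, D), following both machines on each input symbol, reaches 3 state pairs: (q0, D), (q1, A), (q4, F).
M accepts in {q0, q2, q3} and N accepts in {C, D, E}. In every reachable pair the two components are either both accepting — (q0, D) — or both non-accepting, so no string is accepted by exactly one of the machines: L(M) \ L(N) and L(N) \ L(M) are both empty.
Hence every string is accepted by M iff it is accepted by N, and the two languages coincide.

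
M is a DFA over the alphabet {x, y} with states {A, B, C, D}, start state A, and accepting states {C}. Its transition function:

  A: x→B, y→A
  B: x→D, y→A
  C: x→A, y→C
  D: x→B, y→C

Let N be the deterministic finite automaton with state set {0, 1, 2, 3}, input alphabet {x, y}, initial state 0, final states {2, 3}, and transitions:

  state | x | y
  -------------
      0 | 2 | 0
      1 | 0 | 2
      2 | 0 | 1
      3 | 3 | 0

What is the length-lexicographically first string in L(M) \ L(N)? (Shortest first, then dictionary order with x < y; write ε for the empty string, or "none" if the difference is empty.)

The string xxy is accepted by M but not by N.
No shorter string lies in the difference, and xxy is the lexicographically first length-3 string in L(M) \ L(N).

xxy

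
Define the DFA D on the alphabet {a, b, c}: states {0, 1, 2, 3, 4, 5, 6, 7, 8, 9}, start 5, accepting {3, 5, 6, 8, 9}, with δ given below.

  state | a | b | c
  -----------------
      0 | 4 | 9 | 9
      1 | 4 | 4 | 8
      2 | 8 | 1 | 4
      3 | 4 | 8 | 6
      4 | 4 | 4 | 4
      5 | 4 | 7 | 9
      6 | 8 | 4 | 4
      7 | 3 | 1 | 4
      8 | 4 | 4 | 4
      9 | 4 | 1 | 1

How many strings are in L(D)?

The useful subgraph on states {1, 3, 5, 6, 7, 8, 9} is acyclic, so L(D) is finite; the longest accepting path visits 5 useful states, giving maximum string length 4.
Counting accepting paths from 5 by length: 1 of length 0, 1 of length 1, 1 of length 2, 5 of length 3, 1 of length 4. Total 9.

9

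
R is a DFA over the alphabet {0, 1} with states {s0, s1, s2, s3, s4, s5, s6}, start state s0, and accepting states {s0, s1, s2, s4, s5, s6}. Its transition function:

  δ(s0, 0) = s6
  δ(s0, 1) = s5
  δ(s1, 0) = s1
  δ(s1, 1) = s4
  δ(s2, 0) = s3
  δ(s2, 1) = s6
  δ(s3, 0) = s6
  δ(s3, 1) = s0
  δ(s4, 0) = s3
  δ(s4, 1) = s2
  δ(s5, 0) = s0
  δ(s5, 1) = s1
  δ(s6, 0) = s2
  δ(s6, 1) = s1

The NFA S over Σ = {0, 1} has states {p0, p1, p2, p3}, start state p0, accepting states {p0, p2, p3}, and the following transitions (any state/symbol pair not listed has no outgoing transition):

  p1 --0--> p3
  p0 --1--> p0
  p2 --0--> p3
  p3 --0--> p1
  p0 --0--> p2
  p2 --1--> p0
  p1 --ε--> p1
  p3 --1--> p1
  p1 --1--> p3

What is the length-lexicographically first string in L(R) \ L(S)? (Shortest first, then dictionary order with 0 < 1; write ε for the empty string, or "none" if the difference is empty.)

The string 001 is accepted by R but not by S.
No shorter string lies in the difference, and 001 is the lexicographically first length-3 string in L(R) \ L(S).

001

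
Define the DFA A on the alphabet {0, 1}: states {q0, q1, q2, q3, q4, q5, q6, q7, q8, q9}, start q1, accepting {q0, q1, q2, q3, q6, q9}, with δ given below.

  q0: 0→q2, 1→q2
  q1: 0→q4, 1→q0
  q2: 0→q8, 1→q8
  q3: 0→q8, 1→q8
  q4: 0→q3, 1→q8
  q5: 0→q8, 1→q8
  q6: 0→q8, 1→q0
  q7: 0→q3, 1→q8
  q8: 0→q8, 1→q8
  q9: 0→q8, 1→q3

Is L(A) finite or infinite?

The useful states (reachable from q1 and able to reach an accepting state) are {q0, q1, q2, q3, q4}.
Restricted to these states the transition graph has no cycle, so every accepting path has bounded length and L is finite.

finite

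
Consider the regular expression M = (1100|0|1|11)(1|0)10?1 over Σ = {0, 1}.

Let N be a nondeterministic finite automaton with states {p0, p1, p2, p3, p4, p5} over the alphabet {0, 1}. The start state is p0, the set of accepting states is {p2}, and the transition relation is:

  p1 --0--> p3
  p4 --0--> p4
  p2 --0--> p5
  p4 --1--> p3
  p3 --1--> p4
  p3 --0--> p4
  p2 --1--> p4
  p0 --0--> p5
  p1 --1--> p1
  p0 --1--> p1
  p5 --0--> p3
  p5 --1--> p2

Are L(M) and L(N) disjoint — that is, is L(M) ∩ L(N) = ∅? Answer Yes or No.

Yes

Converting the expression M to a DFA (subset construction, then merging equivalent states) gives the minimal DFA with states {m0, m1, m2, m3, m4, m5, m6, m7, m8, m9, m10, m11}, start state m0, accepting states {m10, m11} and transitions m0: 0→m1, 1→m2; m1: 0→m3, 1→m3; m2: 0→m3, 1→m4; m3: 0→m5, 1→m6; m4: 0→m7, 1→m8; m5: 0→m5, 1→m5; m6: 0→m9, 1→m10; m7: 0→m1, 1→m6; m8: 0→m9, 1→m11; m9: 0→m5, 1→m10; m10: 0→m5, 1→m5; m11: 0→m9, 1→m10.
Exploring the product automaton M × N from the start pair (m0, p0), following both machines on each input symbol, reaches 23 state pairs: (m0, p0), (m1, p5), (m2, p1), (m3, p3), (m3, p2), (m4, p1), (m5, p4), (m6, p4), (m5, p5), (m7, p3), (m8, p1), (m5, p3), (m9, p4), (m10, p3), (m5, p2), (m1, p4), (m9, p3), (m11, p1), (m3, p4), (m10, p4), (m10, p1), (m6, p3), (m5, p1).
M accepts in {m10, m11} and N accepts in {p2}; no reachable pair has both components accepting, so no string drives both machines to acceptance simultaneously and L(M) ∩ L(N) = ∅.
So no string is accepted by both, and the intersection is empty.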